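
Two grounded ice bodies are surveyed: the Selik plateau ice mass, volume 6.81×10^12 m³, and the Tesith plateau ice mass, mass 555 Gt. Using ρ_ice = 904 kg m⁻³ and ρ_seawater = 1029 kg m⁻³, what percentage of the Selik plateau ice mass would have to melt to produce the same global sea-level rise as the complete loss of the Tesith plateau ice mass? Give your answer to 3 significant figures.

Equal sea-level rise means equal mass of meltwater, i.e. equal mass of ice lost.
Ice mass of Tesith: 5.550×10^14 kg; ice mass of Selik: 6.156×10^15 kg.
Fraction required = 5.550×10^14 / 6.156×10^15 = 0.0902 → 9.02 %.

≈ 9.02 %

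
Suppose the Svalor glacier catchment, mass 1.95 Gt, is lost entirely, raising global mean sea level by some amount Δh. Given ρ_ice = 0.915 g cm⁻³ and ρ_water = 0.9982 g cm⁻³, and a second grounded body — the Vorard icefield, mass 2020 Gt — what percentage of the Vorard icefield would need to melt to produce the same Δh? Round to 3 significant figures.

Equal sea-level rise means equal mass of meltwater, i.e. equal mass of ice lost.
Ice mass of Svalor: 1.950×10^12 kg; ice mass of Vorard: 2.020×10^15 kg.
Fraction required = 1.950×10^12 / 2.020×10^15 = 9.65×10^-4 → 0.0965 %.

≈ 0.0965 %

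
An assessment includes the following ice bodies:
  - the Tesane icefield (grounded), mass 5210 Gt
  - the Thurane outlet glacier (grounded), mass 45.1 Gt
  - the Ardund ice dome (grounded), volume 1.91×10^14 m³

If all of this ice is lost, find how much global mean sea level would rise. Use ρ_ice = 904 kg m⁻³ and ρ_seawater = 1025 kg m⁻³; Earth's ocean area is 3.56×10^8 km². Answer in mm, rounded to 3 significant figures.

≈ 488 mm

Tesane: 5210 Gt = 5.210×10^15 kg; dividing by ρ_w = 1025 kg m⁻³ gives 5.083×10^12 m³ of water.
Thurane: 45.1 Gt = 4.510×10^13 kg; dividing by ρ_w = 1025 kg m⁻³ gives 4.400×10^10 m³ of water.
Ardund: 1.91×10^14 m³ × (904/1025) = 1.685×10^14 m³ of water.
Total added water ≈ 1.736×10^14 m³ over 3.56×10^14 m² → Δh = 0.488 m = 488 mm.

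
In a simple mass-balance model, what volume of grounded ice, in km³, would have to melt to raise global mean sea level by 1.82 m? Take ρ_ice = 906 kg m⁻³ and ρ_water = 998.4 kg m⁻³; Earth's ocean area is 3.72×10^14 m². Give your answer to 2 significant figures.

≈ 7.5×10^5 km³

Required water volume = Δh × A = 1.82 m × 3.72×10^14 m² = 6.770×10^14 m³ = 6.770×10^5 km³.
Ice volume = water volume × ρ_w/ρ_ice = 6.770×10^5 × 998.4/906 = 7.5×10^5 km³.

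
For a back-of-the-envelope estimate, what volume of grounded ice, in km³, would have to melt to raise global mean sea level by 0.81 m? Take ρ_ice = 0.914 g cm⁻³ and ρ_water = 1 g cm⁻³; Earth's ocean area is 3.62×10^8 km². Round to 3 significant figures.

Required water volume = Δh × A = 0.81 m × 3.62×10^14 m² = 2.932×10^14 m³ = 2.932×10^5 km³.
Ice volume = water volume × ρ_w/ρ_ice = 2.932×10^5 × 1000/914 = 3.21×10^5 km³.

≈ 3.21×10^5 km³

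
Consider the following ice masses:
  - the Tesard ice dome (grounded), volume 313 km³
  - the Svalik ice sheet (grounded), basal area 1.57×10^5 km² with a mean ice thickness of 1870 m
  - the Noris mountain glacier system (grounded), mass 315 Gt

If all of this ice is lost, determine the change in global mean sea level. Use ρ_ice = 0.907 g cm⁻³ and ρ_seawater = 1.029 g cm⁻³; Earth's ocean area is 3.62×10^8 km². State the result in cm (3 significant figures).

≈ 71.6 cm

Tesard: 313 km³ × (907/1029) = 275.9 km³ of water.
Svalik: ice volume = 1.57×10^5 km² × 1870 m = 2.936×10^5 km³; 2.936×10^5 × (907/1029) = 2.588×10^5 km³ of water.
Noris: 315 Gt = 3.150×10^14 kg; dividing by ρ_w = 1.029 g cm⁻³ = 1029 kg m⁻³ gives 3.061×10^11 m³ of water.
Total added water ≈ 2.594×10^14 m³ over 3.62×10^14 m² → Δh = 0.716 m = 71.6 cm.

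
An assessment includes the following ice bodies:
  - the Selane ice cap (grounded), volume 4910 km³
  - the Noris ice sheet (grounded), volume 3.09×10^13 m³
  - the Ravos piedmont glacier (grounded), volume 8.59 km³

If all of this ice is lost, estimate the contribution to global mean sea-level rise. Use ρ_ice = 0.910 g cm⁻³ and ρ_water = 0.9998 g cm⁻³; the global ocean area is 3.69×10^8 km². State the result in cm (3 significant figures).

Selane: 4910 km³ × (910/999.8) = 4469 km³ of water.
Noris: 3.09×10^13 m³ × (910/999.8) = 2.812×10^13 m³ of water.
Ravos: 8.59 km³ × (910/999.8) = 7.818 km³ of water.
Total added water ≈ 3.260×10^13 m³ over 3.69×10^14 m² → Δh = 0.0884 m = 8.84 cm.

≈ 8.84 cm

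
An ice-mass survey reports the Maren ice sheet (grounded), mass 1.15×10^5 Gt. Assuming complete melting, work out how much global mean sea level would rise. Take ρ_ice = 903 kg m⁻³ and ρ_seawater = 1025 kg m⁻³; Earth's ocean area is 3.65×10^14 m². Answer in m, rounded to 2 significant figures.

Maren: 1.15×10^5 Gt = 1.150×10^17 kg; dividing by ρ_w = 1025 kg m⁻³ gives 1.122×10^14 m³ of water.
Spread over 3.65×10^14 m² of ocean, Δh = 1.122×10^14 / 3.65×10^14 = 0.307 m.

≈ 0.31 m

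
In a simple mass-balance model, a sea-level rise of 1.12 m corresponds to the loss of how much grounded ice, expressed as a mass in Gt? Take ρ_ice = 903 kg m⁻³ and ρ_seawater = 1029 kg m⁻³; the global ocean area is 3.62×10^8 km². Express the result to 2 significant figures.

≈ 4.2×10^5 Gt

Required water volume = Δh × A = 1.12 m × 3.62×10^14 m² = 4.054×10^14 m³.
ρ_w = 1029 kg m⁻³, so the mass of water = 4.054×10^14 m³ × 1029 kg m⁻³ = 4.172×10^17 kg = 4.2×10^5 Gt (and the same mass of ice, by conservation).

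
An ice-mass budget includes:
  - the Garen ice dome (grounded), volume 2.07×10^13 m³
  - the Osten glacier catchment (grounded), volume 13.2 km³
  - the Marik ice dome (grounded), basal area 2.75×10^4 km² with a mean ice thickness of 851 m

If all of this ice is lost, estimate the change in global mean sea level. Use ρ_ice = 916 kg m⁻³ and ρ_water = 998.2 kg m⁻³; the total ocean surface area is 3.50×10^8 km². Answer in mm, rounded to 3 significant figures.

Garen: 2.07×10^13 m³ × (916/998.2) = 1.900×10^13 m³ of water.
Osten: 13.2 km³ × (916/998.2) = 12.11 km³ of water.
Marik: ice volume = 2.75×10^4 km² × 851 m = 2.340×10^4 km³; 2.340×10^4 × (916/998.2) = 2.148×10^4 km³ of water.
Total added water ≈ 4.048×10^13 m³ over 3.50×10^14 m² → Δh = 0.116 m = 116 mm.

≈ 116 mm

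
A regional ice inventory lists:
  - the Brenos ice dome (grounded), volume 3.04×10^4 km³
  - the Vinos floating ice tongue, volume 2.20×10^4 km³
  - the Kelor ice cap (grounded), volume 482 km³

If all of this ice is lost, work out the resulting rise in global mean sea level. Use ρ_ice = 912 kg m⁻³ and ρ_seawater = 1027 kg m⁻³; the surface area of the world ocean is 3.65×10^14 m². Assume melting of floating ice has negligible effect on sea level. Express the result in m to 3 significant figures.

≈ 0.0751 m

Brenos: 3.04×10^4 km³ × (912/1027) = 2.700×10^4 km³ of water.
The Vinos floating ice tongue is floating and already displaces its own weight of water, so its melt adds essentially nothing to sea level.
Kelor: 482 km³ × (912/1027) = 428.0 km³ of water.
Total added water ≈ 2.742×10^13 m³ over 3.65×10^14 m² → Δh = 0.0751 m.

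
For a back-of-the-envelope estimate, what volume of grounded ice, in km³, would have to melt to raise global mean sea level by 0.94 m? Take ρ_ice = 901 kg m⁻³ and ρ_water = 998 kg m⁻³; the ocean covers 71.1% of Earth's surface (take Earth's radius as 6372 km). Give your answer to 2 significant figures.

Required water volume = Δh × A = 0.94 m × 3.63×10^14 m² = 3.410×10^14 m³ = 3.410×10^5 km³.
Ice volume = water volume × ρ_w/ρ_ice = 3.410×10^5 × 998/901 = 3.8×10^5 km³.

≈ 3.8×10^5 km³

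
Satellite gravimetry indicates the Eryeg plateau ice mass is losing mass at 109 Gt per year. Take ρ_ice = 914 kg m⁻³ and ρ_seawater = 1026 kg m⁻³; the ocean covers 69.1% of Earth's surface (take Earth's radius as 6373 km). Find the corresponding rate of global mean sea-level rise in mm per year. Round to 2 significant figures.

ρ_w = 1026 kg m⁻³. Annual water volume added = 109 Gt / ρ_w = 1.090×10^14 kg / 1026 kg m⁻³ = 1.062×10^11 m³.
Δh per year = 1.062×10^11 / 3.53×10^14 = 3.01×10^-4 m = 0.30 mm.

≈ 0.30 mm/yr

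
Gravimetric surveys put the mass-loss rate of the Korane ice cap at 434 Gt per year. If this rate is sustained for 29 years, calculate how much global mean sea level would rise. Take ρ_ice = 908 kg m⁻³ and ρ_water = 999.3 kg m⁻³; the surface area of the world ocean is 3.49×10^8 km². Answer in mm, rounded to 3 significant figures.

≈ 36.1 mm

Total mass lost = 434 Gt/yr × 29 yr = 1.259×10^4 Gt = 1.259×10^16 kg.
ρ_w = 999.3 kg m⁻³, so water volume = 1.259×10^16 / 999.3 = 1.259×10^13 m³.
Δh = 1.259×10^13 / 3.49×10^14 = 0.0361 m = 36.1 mm.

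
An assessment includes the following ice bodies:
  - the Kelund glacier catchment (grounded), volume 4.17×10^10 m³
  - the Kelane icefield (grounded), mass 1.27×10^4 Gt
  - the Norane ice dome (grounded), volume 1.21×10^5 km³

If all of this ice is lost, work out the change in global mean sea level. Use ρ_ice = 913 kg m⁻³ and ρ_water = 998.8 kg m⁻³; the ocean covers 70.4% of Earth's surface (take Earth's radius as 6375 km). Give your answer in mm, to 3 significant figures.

≈ 343 mm

Kelund: 4.17×10^10 m³ × (913/998.8) = 3.812×10^10 m³ of water.
Kelane: 1.27×10^4 Gt = 1.270×10^16 kg; dividing by ρ_w = 998.8 kg m⁻³ gives 1.272×10^13 m³ of water.
Norane: 1.21×10^5 km³ × (913/998.8) = 1.106×10^5 km³ of water.
Total added water ≈ 1.234×10^14 m³ over 3.60×10^14 m² → Δh = 0.343 m = 343 mm.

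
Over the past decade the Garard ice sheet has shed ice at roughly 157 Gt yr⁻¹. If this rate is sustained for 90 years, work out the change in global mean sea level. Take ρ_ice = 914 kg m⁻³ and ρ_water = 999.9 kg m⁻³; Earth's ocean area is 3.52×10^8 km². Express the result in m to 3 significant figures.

Total mass lost = 157 Gt/yr × 90 yr = 1.413×10^4 Gt = 1.413×10^16 kg.
ρ_w = 999.9 kg m⁻³, so water volume = 1.413×10^16 / 999.9 = 1.413×10^13 m³.
Δh = 1.413×10^13 / 3.52×10^14 = 0.0401 m.

≈ 0.0401 m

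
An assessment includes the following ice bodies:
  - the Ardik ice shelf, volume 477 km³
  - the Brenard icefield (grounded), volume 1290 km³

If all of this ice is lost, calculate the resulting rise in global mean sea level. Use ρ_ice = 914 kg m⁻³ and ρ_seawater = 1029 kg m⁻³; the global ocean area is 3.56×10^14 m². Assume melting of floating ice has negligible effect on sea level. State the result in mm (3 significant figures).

≈ 3.22 mm

The Ardik ice shelf is floating and already displaces its own weight of water, so its melt adds essentially nothing to sea level.
Brenard: 1290 km³ × (914/1029) = 1146 km³ of water.
Total added water ≈ 1.146×10^12 m³ over 3.56×10^14 m² → Δh = 3.22×10^-3 m = 3.22 mm.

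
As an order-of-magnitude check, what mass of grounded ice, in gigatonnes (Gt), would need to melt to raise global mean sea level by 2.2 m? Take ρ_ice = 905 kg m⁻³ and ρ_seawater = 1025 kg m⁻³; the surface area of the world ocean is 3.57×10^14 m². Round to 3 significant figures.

≈ 8.05×10^5 Gt

Required water volume = Δh × A = 2.2 m × 3.57×10^14 m² = 7.854×10^14 m³.
ρ_w = 1025 kg m⁻³, so the mass of water = 7.854×10^14 m³ × 1025 kg m⁻³ = 8.050×10^17 kg = 8.05×10^5 Gt (and the same mass of ice, by conservation).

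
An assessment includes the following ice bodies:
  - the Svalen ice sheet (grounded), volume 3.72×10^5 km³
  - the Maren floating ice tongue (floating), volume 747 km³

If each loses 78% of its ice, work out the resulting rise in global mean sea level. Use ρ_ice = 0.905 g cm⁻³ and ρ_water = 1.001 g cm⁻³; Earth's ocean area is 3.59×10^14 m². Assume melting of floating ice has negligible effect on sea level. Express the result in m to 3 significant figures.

≈ 0.731 m

Svalen: 0.78 × 3.72×10^5 km³ × (905/1001) = 2.623×10^5 km³ of water.
The Maren floating ice tongue is floating and already displaces its own weight of water, so its melt adds essentially nothing to sea level.
Total added water ≈ 2.623×10^14 m³ over 3.59×10^14 m² → Δh = 0.731 m.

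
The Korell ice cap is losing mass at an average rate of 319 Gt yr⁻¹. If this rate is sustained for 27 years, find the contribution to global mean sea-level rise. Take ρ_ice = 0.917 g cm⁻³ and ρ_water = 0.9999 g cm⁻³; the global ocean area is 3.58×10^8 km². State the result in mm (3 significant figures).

≈ 24.1 mm

Total mass lost = 319 Gt/yr × 27 yr = 8613 Gt = 8.613×10^15 kg.
ρ_w = 0.9999 g cm⁻³ = 999.9 kg m⁻³, so water volume = 8.613×10^15 / 999.9 = 8.614×10^12 m³.
Δh = 8.614×10^12 / 3.58×10^14 = 0.0241 m = 24.1 mm.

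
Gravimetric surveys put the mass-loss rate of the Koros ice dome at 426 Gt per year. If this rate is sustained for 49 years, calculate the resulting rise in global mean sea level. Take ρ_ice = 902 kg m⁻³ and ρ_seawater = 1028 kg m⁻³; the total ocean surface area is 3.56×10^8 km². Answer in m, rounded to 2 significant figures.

Total mass lost = 426 Gt/yr × 49 yr = 2.087×10^4 Gt = 2.087×10^16 kg.
ρ_w = 1028 kg m⁻³, so water volume = 2.087×10^16 / 1028 = 2.031×10^13 m³.
Δh = 2.031×10^13 / 3.56×10^14 = 0.0570 m.

≈ 0.057 m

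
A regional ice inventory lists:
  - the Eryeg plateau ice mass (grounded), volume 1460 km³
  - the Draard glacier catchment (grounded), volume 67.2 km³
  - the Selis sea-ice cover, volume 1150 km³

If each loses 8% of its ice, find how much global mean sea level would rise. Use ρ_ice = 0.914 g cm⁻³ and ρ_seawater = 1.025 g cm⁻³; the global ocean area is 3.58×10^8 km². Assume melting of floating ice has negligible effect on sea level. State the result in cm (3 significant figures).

Eryeg: 0.08 × 1460 km³ × (914/1025) = 104.2 km³ of water.
Draard: 0.08 × 67.2 km³ × (914/1025) = 4.794 km³ of water.
The Selis sea-ice cover is floating and already displaces its own weight of water, so its melt adds essentially nothing to sea level.
Total added water ≈ 1.089×10^11 m³ over 3.58×10^14 m² → Δh = 3.04×10^-4 m = 0.0304 cm.

≈ 0.0304 cm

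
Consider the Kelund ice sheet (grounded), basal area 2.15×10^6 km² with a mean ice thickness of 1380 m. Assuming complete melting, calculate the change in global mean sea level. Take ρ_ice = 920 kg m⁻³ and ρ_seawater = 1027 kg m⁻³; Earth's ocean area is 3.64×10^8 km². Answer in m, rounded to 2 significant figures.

≈ 7.3 m

Kelund: ice volume = 2.15×10^6 km² × 1380 m = 2.967×10^6 km³; 2.967×10^6 × (920/1027) = 2.658×10^6 km³ of water.
Spread over 3.64×10^14 m² of ocean, Δh = 2.658×10^15 / 3.64×10^14 = 7.30 m.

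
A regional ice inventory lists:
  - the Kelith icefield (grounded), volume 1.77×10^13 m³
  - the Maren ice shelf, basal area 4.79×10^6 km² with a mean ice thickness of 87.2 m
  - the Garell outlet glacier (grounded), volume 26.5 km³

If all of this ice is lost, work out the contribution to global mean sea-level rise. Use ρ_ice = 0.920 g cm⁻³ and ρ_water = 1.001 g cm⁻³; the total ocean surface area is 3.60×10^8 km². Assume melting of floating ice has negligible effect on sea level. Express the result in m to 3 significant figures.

Kelith: 1.77×10^13 m³ × (920/1001) = 1.627×10^13 m³ of water.
The Maren ice shelf is floating and already displaces its own weight of water, so its melt adds essentially nothing to sea level.
Garell: 26.5 km³ × (920/1001) = 24.36 km³ of water.
Total added water ≈ 1.629×10^13 m³ over 3.60×10^14 m² → Δh = 0.0453 m.

≈ 0.0453 m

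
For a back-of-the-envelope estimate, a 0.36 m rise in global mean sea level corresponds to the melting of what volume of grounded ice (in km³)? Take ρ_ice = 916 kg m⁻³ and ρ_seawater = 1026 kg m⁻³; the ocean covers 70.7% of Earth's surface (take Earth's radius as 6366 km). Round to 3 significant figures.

Required water volume = Δh × A = 0.36 m × 3.60×10^14 m² = 1.296×10^14 m³ = 1.296×10^5 km³.
Ice volume = water volume × ρ_w/ρ_ice = 1.296×10^5 × 1026/916 = 1.45×10^5 km³.

≈ 1.45×10^5 km³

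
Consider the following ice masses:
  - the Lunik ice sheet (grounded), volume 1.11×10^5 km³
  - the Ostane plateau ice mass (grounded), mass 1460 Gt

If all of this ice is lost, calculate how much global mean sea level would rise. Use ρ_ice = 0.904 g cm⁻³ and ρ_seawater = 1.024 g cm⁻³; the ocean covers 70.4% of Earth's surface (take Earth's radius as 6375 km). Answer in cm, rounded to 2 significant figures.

≈ 28 cm

Lunik: 1.11×10^5 km³ × (904/1024) = 9.799×10^4 km³ of water.
Ostane: 1460 Gt = 1.460×10^15 kg; dividing by ρ_w = 1.024 g cm⁻³ = 1024 kg m⁻³ gives 1.426×10^12 m³ of water.
Total added water ≈ 9.942×10^13 m³ over 3.60×10^14 m² → Δh = 0.277 m = 28 cm.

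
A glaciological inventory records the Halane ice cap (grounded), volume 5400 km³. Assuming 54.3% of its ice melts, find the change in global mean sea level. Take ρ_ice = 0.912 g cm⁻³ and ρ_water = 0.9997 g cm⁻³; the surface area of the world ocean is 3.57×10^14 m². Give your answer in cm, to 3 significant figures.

Halane: 0.543 × 5400 km³ × (912/999.7) = 2675 km³ of water.
Spread over 3.57×10^14 m² of ocean, Δh = 2.675×10^12 / 3.57×10^14 = 7.49×10^-3 m = 0.749 cm.

≈ 0.749 cm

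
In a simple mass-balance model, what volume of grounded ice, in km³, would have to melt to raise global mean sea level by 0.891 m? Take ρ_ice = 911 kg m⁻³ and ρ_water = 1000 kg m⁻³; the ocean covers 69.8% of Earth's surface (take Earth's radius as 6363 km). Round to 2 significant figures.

≈ 3.5×10^5 km³

Required water volume = Δh × A = 0.891 m × 3.55×10^14 m² = 3.164×10^14 m³ = 3.164×10^5 km³.
Ice volume = water volume × ρ_w/ρ_ice = 3.164×10^5 × 1000/911 = 3.5×10^5 km³.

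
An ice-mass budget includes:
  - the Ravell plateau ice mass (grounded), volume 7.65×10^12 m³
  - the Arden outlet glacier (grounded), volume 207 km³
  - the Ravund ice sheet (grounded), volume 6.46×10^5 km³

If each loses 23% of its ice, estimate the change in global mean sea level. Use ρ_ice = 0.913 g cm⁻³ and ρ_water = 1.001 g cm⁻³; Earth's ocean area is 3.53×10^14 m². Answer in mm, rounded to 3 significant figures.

Ravell: 0.23 × 7.65×10^12 m³ × (913/1001) = 1.605×10^12 m³ of water.
Arden: 0.23 × 207 km³ × (913/1001) = 43.42 km³ of water.
Ravund: 0.23 × 6.46×10^5 km³ × (913/1001) = 1.355×10^5 km³ of water.
Total added water ≈ 1.372×10^14 m³ over 3.53×10^14 m² → Δh = 0.389 m = 389 mm.

≈ 389 mm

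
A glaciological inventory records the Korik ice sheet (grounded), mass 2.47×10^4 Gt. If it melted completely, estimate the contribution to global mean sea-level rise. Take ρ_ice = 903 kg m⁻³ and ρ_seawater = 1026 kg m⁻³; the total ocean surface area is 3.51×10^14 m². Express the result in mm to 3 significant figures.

≈ 68.6 mm

Korik: 2.47×10^4 Gt = 2.470×10^16 kg; dividing by ρ_w = 1026 kg m⁻³ gives 2.407×10^13 m³ of water.
Spread over 3.51×10^14 m² of ocean, Δh = 2.407×10^13 / 3.51×10^14 = 0.0686 m = 68.6 mm.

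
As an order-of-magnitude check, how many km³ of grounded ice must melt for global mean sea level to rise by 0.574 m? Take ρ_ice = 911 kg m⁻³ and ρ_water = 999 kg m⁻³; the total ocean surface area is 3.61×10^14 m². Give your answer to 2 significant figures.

Required water volume = Δh × A = 0.574 m × 3.61×10^14 m² = 2.072×10^14 m³ = 2.072×10^5 km³.
Ice volume = water volume × ρ_w/ρ_ice = 2.072×10^5 × 999/911 = 2.3×10^5 km³.

≈ 2.3×10^5 km³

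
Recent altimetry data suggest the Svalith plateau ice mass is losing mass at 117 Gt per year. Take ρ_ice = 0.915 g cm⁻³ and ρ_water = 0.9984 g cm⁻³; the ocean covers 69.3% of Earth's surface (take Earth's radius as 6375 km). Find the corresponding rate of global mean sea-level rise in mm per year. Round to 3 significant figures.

≈ 0.331 mm/yr

ρ_w = 0.9984 g cm⁻³ = 998.4 kg m⁻³. Annual water volume added = 117 Gt / ρ_w = 1.170×10^14 kg / 998.4 kg m⁻³ = 1.172×10^11 m³.
Δh per year = 1.172×10^11 / 3.54×10^14 = 3.31×10^-4 m = 0.331 mm.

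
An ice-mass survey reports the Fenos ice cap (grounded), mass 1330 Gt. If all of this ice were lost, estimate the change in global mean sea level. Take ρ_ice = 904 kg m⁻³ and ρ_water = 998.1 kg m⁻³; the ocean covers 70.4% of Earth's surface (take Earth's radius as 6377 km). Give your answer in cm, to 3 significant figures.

Fenos: 1330 Gt = 1.330×10^15 kg; dividing by ρ_w = 998.1 kg m⁻³ gives 1.333×10^12 m³ of water.
Spread over 3.60×10^14 m² of ocean, Δh = 1.333×10^12 / 3.60×10^14 = 3.70×10^-3 m = 0.370 cm.

≈ 0.370 cm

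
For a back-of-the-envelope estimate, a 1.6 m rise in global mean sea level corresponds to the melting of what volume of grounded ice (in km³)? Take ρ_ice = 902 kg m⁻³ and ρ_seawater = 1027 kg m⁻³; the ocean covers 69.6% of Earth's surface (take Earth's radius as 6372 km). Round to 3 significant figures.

Required water volume = Δh × A = 1.6 m × 3.55×10^14 m² = 5.682×10^14 m³ = 5.682×10^5 km³.
Ice volume = water volume × ρ_w/ρ_ice = 5.682×10^5 × 1027/902 = 6.47×10^5 km³.

≈ 6.47×10^5 km³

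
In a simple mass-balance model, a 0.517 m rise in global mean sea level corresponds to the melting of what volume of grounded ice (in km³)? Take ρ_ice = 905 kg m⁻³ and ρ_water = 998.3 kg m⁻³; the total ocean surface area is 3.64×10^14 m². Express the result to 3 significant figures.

≈ 2.08×10^5 km³

Required water volume = Δh × A = 0.517 m × 3.64×10^14 m² = 1.882×10^14 m³ = 1.882×10^5 km³.
Ice volume = water volume × ρ_w/ρ_ice = 1.882×10^5 × 998.3/905 = 2.08×10^5 km³.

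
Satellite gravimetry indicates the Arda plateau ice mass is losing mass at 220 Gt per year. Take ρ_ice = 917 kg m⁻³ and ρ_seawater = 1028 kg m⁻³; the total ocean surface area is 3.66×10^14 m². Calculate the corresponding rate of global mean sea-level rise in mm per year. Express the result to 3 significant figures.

ρ_w = 1028 kg m⁻³. Annual water volume added = 220 Gt / ρ_w = 2.200×10^14 kg / 1028 kg m⁻³ = 2.140×10^11 m³.
Δh per year = 2.140×10^11 / 3.66×10^14 = 5.85×10^-4 m = 0.585 mm.

≈ 0.585 mm/yr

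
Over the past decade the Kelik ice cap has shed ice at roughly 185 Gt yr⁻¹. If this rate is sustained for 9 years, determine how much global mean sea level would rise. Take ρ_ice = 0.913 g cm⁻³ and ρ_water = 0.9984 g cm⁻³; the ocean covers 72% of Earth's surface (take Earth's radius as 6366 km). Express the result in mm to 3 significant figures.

Total mass lost = 185 Gt/yr × 9 yr = 1665 Gt = 1.665×10^15 kg.
ρ_w = 0.9984 g cm⁻³ = 998.4 kg m⁻³, so water volume = 1.665×10^15 / 998.4 = 1.668×10^12 m³.
Δh = 1.668×10^12 / 3.67×10^14 = 4.55×10^-3 m = 4.55 mm.

≈ 4.55 mm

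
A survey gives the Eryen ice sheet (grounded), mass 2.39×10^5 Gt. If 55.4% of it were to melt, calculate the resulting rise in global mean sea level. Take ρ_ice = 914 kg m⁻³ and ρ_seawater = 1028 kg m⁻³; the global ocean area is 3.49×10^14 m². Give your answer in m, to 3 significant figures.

≈ 0.369 m

Eryen: 0.554 × 2.39×10^5 Gt = 1.324×10^17 kg; dividing by ρ_w = 1028 kg m⁻³ gives 1.288×10^14 m³ of water.
Spread over 3.49×10^14 m² of ocean, Δh = 1.288×10^14 / 3.49×10^14 = 0.369 m.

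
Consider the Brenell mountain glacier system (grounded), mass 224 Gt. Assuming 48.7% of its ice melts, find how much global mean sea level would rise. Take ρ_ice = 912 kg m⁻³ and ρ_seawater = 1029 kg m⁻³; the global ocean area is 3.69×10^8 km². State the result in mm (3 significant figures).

Brenell: 0.487 × 224 Gt = 1.091×10^14 kg; dividing by ρ_w = 1029 kg m⁻³ gives 1.060×10^11 m³ of water.
Spread over 3.69×10^14 m² of ocean, Δh = 1.060×10^11 / 3.69×10^14 = 2.87×10^-4 m = 0.287 mm.

≈ 0.287 mm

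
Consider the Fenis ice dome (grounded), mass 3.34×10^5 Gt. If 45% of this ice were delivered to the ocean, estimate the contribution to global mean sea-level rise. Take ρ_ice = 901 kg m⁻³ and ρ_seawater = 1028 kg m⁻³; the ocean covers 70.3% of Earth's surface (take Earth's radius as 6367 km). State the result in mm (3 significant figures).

Fenis: 0.45 × 3.34×10^5 Gt = 1.503×10^17 kg; dividing by ρ_w = 1028 kg m⁻³ gives 1.462×10^14 m³ of water.
Spread over 3.58×10^14 m² of ocean, Δh = 1.462×10^14 / 3.58×10^14 = 0.408 m = 408 mm.

≈ 408 mm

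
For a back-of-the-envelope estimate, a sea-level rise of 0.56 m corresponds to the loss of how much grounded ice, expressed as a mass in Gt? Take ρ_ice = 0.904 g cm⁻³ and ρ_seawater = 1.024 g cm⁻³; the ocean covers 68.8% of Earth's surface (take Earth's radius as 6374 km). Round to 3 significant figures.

≈ 2.01×10^5 Gt

Required water volume = Δh × A = 0.56 m × 3.51×10^14 m² = 1.967×10^14 m³.
ρ_w = 1.024 g cm⁻³ = 1024 kg m⁻³, so the mass of water = 1.967×10^14 m³ × 1024 kg m⁻³ = 2.014×10^17 kg = 2.01×10^5 Gt (and the same mass of ice, by conservation).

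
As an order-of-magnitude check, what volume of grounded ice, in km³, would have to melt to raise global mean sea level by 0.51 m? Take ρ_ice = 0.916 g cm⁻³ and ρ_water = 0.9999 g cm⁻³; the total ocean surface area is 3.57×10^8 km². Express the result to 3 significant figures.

≈ 1.99×10^5 km³

Required water volume = Δh × A = 0.51 m × 3.57×10^14 m² = 1.821×10^14 m³ = 1.821×10^5 km³.
Ice volume = water volume × ρ_w/ρ_ice = 1.821×10^5 × 999.9/916 = 1.99×10^5 km³.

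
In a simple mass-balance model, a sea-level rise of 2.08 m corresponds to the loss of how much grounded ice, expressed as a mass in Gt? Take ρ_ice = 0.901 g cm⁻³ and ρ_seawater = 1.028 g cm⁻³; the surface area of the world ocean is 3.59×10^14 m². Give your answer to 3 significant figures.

Required water volume = Δh × A = 2.08 m × 3.59×10^14 m² = 7.467×10^14 m³.
ρ_w = 1.028 g cm⁻³ = 1028 kg m⁻³, so the mass of water = 7.467×10^14 m³ × 1028 kg m⁻³ = 7.676×10^17 kg = 7.68×10^5 Gt (and the same mass of ice, by conservation).

≈ 7.68×10^5 Gt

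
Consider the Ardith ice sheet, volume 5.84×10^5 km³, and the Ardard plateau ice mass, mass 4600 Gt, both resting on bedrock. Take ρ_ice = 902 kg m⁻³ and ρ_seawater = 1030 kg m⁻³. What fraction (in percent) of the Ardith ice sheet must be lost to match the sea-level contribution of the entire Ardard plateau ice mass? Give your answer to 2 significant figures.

Equal sea-level rise means equal mass of meltwater, i.e. equal mass of ice lost.
Ice mass of Ardard: 4.600×10^15 kg; ice mass of Ardith: 5.268×10^17 kg.
Fraction required = 4.600×10^15 / 5.268×10^17 = 8.73×10^-3 → 0.87 %.

≈ 0.87 %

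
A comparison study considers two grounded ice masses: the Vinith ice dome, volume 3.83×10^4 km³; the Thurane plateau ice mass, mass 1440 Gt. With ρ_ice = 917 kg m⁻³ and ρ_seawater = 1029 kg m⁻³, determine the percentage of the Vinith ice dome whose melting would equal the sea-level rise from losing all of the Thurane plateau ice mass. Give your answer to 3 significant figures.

≈ 4.10 %

Equal sea-level rise means equal mass of meltwater, i.e. equal mass of ice lost.
Ice mass of Thurane: 1.440×10^15 kg; ice mass of Vinith: 3.512×10^16 kg.
Fraction required = 1.440×10^15 / 3.512×10^16 = 0.0410 → 4.10 %.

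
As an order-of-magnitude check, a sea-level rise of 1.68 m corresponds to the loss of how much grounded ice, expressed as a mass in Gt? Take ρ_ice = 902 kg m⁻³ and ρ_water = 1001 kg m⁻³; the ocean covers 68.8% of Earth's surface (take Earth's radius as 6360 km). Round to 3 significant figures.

≈ 5.88×10^5 Gt

Required water volume = Δh × A = 1.68 m × 3.50×10^14 m² = 5.875×10^14 m³.
ρ_w = 1001 kg m⁻³, so the mass of water = 5.875×10^14 m³ × 1001 kg m⁻³ = 5.881×10^17 kg = 5.88×10^5 Gt (and the same mass of ice, by conservation).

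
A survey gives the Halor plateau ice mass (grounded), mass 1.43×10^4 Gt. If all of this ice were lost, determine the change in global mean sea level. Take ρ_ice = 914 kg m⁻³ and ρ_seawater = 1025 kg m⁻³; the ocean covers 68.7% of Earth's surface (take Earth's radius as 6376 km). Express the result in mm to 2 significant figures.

Halor: 1.43×10^4 Gt = 1.430×10^16 kg; dividing by ρ_w = 1025 kg m⁻³ gives 1.395×10^13 m³ of water.
Spread over 3.51×10^14 m² of ocean, Δh = 1.395×10^13 / 3.51×10^14 = 0.0398 m = 40 mm.

≈ 40 mm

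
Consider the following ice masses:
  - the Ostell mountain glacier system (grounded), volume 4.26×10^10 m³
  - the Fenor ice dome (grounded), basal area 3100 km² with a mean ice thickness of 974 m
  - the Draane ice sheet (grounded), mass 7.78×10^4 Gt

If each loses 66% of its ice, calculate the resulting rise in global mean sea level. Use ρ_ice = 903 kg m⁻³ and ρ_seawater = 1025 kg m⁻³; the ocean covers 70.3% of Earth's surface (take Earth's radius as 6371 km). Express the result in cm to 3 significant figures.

≈ 14.5 cm

Ostell: 0.66 × 4.26×10^10 m³ × (903/1025) = 2.477×10^10 m³ of water.
Fenor: ice volume = 3100 km² × 974 m = 3019 km³; 0.66 × 3019 × (903/1025) = 1756 km³ of water.
Draane: 0.66 × 7.78×10^4 Gt = 5.135×10^16 kg; dividing by ρ_w = 1025 kg m⁻³ gives 5.010×10^13 m³ of water.
Total added water ≈ 5.188×10^13 m³ over 3.59×10^14 m² → Δh = 0.145 m = 14.5 cm.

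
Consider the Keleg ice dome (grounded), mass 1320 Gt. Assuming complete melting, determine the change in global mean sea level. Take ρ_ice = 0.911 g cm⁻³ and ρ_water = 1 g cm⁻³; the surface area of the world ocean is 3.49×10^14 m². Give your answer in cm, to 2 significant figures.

Keleg: 1320 Gt = 1.320×10^15 kg; dividing by ρ_w = 1 g cm⁻³ = 1000 kg m⁻³ gives 1.320×10^12 m³ of water.
Spread over 3.49×10^14 m² of ocean, Δh = 1.320×10^12 / 3.49×10^14 = 3.78×10^-3 m = 0.38 cm.

≈ 0.38 cm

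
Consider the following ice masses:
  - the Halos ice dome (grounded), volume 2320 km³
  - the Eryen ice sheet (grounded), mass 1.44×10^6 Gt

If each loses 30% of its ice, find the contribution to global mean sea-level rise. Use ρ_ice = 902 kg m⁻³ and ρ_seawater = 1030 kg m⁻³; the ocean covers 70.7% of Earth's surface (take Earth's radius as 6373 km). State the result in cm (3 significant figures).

≈ 116 cm

Halos: 0.3 × 2320 km³ × (902/1030) = 609.5 km³ of water.
Eryen: 0.3 × 1.44×10^6 Gt = 4.320×10^17 kg; dividing by ρ_w = 1030 kg m⁻³ gives 4.194×10^14 m³ of water.
Total added water ≈ 4.200×10^14 m³ over 3.61×10^14 m² → Δh = 1.16 m = 116 cm.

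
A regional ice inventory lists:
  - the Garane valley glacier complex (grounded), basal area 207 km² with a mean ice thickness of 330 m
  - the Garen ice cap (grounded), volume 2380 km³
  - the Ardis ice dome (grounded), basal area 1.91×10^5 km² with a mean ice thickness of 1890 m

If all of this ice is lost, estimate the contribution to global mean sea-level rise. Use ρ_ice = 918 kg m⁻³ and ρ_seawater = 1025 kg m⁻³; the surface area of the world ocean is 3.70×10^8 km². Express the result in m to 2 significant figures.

Garane: ice volume = 207 km² × 330 m = 68.31 km³; 68.31 × (918/1025) = 61.18 km³ of water.
Garen: 2380 km³ × (918/1025) = 2132 km³ of water.
Ardis: ice volume = 1.91×10^5 km² × 1890 m = 3.610×10^5 km³; 3.610×10^5 × (918/1025) = 3.233×10^5 km³ of water.
Total added water ≈ 3.255×10^14 m³ over 3.70×10^14 m² → Δh = 0.880 m.

≈ 0.88 m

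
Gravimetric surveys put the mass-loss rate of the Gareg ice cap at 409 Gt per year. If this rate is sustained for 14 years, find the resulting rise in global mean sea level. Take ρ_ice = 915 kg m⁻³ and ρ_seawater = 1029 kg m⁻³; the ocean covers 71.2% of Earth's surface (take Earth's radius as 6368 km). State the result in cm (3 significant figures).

Total mass lost = 409 Gt/yr × 14 yr = 5726 Gt = 5.726×10^15 kg.
ρ_w = 1029 kg m⁻³, so water volume = 5.726×10^15 / 1029 = 5.565×10^12 m³.
Δh = 5.565×10^12 / 3.63×10^14 = 0.0153 m = 1.53 cm.

≈ 1.53 cm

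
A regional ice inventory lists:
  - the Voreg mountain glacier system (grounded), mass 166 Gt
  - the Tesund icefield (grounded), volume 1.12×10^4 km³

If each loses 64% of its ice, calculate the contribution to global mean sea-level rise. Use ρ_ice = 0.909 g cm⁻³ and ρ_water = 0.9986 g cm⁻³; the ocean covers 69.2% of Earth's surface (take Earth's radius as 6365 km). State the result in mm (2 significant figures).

Voreg: 0.64 × 166 Gt = 1.062×10^14 kg; dividing by ρ_w = 0.9986 g cm⁻³ = 998.6 kg m⁻³ gives 1.064×10^11 m³ of water.
Tesund: 0.64 × 1.12×10^4 km³ × (909/998.6) = 6525 km³ of water.
Total added water ≈ 6.631×10^12 m³ over 3.52×10^14 m² → Δh = 0.0188 m = 19 mm.

≈ 19 mm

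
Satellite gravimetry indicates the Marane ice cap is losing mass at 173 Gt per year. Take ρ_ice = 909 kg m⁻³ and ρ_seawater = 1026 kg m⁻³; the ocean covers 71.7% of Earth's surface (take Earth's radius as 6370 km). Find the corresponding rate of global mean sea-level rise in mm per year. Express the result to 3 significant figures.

ρ_w = 1026 kg m⁻³. Annual water volume added = 173 Gt / ρ_w = 1.730×10^14 kg / 1026 kg m⁻³ = 1.686×10^11 m³.
Δh per year = 1.686×10^11 / 3.66×10^14 = 4.61×10^-4 m = 0.461 mm.

≈ 0.461 mm/yr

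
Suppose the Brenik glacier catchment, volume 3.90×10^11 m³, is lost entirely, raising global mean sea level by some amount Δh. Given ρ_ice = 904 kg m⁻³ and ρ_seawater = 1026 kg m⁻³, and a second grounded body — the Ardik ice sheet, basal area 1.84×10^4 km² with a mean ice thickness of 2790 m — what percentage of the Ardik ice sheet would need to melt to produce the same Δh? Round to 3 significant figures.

Equal sea-level rise means equal mass of meltwater, i.e. equal mass of ice lost.
Ice mass of Brenik: 3.526×10^14 kg; ice mass of Ardik: 4.641×10^16 kg.
Fraction required = 3.526×10^14 / 4.641×10^16 = 7.60×10^-3 → 0.760 %.

≈ 0.760 %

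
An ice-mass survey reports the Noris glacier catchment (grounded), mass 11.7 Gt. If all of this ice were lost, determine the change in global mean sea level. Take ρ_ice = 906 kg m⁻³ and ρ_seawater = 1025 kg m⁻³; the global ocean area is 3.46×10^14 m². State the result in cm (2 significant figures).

Noris: 11.7 Gt = 1.170×10^13 kg; dividing by ρ_w = 1025 kg m⁻³ gives 1.141×10^10 m³ of water.
Spread over 3.46×10^14 m² of ocean, Δh = 1.141×10^10 / 3.46×10^14 = 3.30×10^-5 m = 3.3×10^-3 cm.

≈ 3.3×10^-3 cm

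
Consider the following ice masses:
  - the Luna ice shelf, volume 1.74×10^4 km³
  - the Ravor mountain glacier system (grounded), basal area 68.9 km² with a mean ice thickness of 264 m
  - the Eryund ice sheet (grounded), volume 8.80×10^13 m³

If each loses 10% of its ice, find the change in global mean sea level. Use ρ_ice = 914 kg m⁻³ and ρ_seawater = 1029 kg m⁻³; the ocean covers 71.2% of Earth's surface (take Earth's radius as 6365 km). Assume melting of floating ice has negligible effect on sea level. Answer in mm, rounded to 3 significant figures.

The Luna ice shelf is floating and already displaces its own weight of water, so its melt adds essentially nothing to sea level.
Ravor: ice volume = 68.9 km² × 264 m = 18.19 km³; 0.1 × 18.19 × (914/1029) = 1.616 km³ of water.
Eryund: 0.1 × 8.80×10^13 m³ × (914/1029) = 7.817×10^12 m³ of water.
Total added water ≈ 7.818×10^12 m³ over 3.62×10^14 m² → Δh = 0.0216 m = 21.6 mm.

≈ 21.6 mm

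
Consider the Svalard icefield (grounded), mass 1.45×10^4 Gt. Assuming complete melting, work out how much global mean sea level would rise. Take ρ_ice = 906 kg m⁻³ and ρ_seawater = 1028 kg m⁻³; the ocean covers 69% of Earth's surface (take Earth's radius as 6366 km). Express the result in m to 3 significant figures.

≈ 0.0401 m

Svalard: 1.45×10^4 Gt = 1.450×10^16 kg; dividing by ρ_w = 1028 kg m⁻³ gives 1.411×10^13 m³ of water.
Spread over 3.51×10^14 m² of ocean, Δh = 1.411×10^13 / 3.51×10^14 = 0.0401 m.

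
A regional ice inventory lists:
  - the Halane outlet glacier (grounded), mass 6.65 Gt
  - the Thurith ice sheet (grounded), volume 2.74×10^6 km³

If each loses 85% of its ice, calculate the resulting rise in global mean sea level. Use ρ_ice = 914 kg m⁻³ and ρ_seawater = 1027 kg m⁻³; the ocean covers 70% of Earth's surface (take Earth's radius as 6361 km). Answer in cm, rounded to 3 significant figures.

Halane: 0.85 × 6.65 Gt = 5.652×10^12 kg; dividing by ρ_w = 1027 kg m⁻³ gives 5.504×10^9 m³ of water.
Thurith: 0.85 × 2.74×10^6 km³ × (914/1027) = 2.073×10^6 km³ of water.
Total added water ≈ 2.073×10^15 m³ over 3.56×10^14 m² → Δh = 5.82 m = 582 cm.

≈ 582 cm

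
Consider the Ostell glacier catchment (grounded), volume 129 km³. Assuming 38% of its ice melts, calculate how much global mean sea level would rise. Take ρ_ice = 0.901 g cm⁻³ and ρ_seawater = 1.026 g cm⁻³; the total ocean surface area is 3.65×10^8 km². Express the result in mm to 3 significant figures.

≈ 0.118 mm

Ostell: 0.38 × 129 km³ × (901/1026) = 43.05 km³ of water.
Spread over 3.65×10^14 m² of ocean, Δh = 4.305×10^10 / 3.65×10^14 = 1.18×10^-4 m = 0.118 mm.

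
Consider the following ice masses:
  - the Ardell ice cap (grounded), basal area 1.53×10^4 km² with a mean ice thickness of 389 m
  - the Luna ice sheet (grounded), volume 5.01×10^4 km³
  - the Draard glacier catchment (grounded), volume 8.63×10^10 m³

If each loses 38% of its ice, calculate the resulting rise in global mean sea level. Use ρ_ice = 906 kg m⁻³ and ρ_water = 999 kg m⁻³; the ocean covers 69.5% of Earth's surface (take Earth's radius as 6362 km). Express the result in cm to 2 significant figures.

Ardell: ice volume = 1.53×10^4 km² × 389 m = 5952 km³; 0.38 × 5952 × (906/999) = 2051 km³ of water.
Luna: 0.38 × 5.01×10^4 km³ × (906/999) = 1.727×10^4 km³ of water.
Draard: 0.38 × 8.63×10^10 m³ × (906/999) = 2.974×10^10 m³ of water.
Total added water ≈ 1.935×10^13 m³ over 3.53×10^14 m² → Δh = 0.0547 m = 5.5 cm.

≈ 5.5 cm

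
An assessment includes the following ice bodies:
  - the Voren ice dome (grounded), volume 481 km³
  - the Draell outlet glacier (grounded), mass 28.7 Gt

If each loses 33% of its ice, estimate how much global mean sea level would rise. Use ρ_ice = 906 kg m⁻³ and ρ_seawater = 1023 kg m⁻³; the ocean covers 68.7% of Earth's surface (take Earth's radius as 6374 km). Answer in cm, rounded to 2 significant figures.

Voren: 0.33 × 481 km³ × (906/1023) = 140.6 km³ of water.
Draell: 0.33 × 28.7 Gt = 9.471×10^12 kg; dividing by ρ_w = 1023 kg m⁻³ gives 9.258×10^9 m³ of water.
Total added water ≈ 1.498×10^11 m³ over 3.51×10^14 m² → Δh = 4.27×10^-4 m = 0.043 cm.

≈ 0.043 cm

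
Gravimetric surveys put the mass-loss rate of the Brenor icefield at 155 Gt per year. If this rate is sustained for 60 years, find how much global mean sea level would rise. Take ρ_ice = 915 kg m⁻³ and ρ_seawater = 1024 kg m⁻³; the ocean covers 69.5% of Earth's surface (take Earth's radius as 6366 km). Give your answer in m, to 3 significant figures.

Total mass lost = 155 Gt/yr × 60 yr = 9300 Gt = 9.300×10^15 kg.
ρ_w = 1024 kg m⁻³, so water volume = 9.300×10^15 / 1024 = 9.082×10^12 m³.
Δh = 9.082×10^12 / 3.54×10^14 = 0.0257 m.

≈ 0.0257 m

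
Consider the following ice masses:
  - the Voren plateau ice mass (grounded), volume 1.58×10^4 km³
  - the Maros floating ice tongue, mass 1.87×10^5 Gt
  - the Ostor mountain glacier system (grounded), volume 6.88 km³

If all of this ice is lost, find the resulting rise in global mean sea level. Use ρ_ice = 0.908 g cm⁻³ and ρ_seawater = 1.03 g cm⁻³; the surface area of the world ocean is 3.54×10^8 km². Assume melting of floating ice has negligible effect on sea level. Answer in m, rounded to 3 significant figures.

≈ 0.0394 m

Voren: 1.58×10^4 km³ × (908/1030) = 1.393×10^4 km³ of water.
The Maros floating ice tongue is floating and already displaces its own weight of water, so its melt adds essentially nothing to sea level.
Ostor: 6.88 km³ × (908/1030) = 6.065 km³ of water.
Total added water ≈ 1.393×10^13 m³ over 3.54×10^14 m² → Δh = 0.0394 m.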